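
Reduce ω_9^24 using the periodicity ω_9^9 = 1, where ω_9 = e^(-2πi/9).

Since ω_9^9 = 1, powers reduce modulo 9.
24 mod 9 = 6
So ω_9^24 = ω_9^6 = e^(-2πi·6/9)

ω_9^24 = ω_9^6 = -0.5000+0.8660i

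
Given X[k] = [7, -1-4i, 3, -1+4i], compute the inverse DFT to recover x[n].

x[n] = (1/4) Σ(k=0 to 3) X[k] · e^(2πikn/4)

Computing each x[n]:
x[0] = 2
x[1] = 3
x[2] = 3
x[3] = -1

x = [2, 3, 3, -1]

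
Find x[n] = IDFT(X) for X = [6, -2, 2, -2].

x[n] = (1/4) Σ(k=0 to 3) X[k] · e^(2πikn/4)

Computing each x[n]:
x[0] = 1
x[1] = 1
x[2] = 3
x[3] = 1

x = [1, 1, 3, 1]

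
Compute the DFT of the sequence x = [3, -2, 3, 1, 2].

X[k] = Σ(n=0 to 4) x[n] · ω_5^(nk)
where ω_5 = e^(-2πi/5)

Computing each X[k]:
X[0] = 7
X[1] = -0.2361+2.6287i
X[2] = 4.2361+4.2533i
X[3] = 4.2361-4.2533i
X[4] = -0.2361-2.6287i

X = [7, -0.2361+2.6287i, 4.2361+4.2533i, 4.2361-4.2533i, -0.2361-2.6287i]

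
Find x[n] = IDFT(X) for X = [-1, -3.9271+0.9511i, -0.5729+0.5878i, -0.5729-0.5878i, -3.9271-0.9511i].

x[n] = (1/5) Σ(k=0 to 4) X[k] · e^(2πikn/5)

Computing each x[n]:
x[0] = -2
x[1] = -1
x[2] = 1
x[3] = 1
x[4] = 0

x = [-2, -1, 1, 1, 0]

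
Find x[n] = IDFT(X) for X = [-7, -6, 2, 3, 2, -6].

x[n] = (1/6) Σ(k=0 to 5) X[k] · e^(2πikn/6)

Computing each x[n]:
x[0] = -2
x[1] = -3
x[2] = 0
x[3] = 1
x[4] = 0
x[5] = -3

x = [-2, -3, 0, 1, 0, -3]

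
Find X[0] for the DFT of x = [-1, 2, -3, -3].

X[0] = Σ(n=0 to 3) x[n] · ω_4^0 = Σ x[n]
= (-1) + (2) + (-3) + (-3)

X[0] = -5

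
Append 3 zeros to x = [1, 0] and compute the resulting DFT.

Original 2-point DFT: [1, 1]
Zero-padded 5-point DFT provides frequency interpolation.

DFT_5([x, 0, ...]) = [1, 1, 1, 1, 1]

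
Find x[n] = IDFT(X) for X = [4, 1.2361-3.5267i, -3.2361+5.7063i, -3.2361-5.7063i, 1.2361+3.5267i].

x[n] = (1/5) Σ(k=0 to 4) X[k] · e^(2πikn/5)

Computing each x[n]:
x[0] = 0
x[1] = 2
x[2] = 3
x[3] = -3
x[4] = 2

x = [0, 2, 3, -3, 2]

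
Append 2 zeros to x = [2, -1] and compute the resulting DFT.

Original 2-point DFT: [1, 3]
Zero-padded 4-point DFT provides frequency interpolation.

DFT_4([x, 0, ...]) = [1, 2+1i, 3, 2-1i]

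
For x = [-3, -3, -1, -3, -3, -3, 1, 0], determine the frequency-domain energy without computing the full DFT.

Parseval: Σ|x[n]|² = (1/N)Σ|X[k]|², so Σ|X[k]|² = N·Σ|x[n]|² = 8·47.0000

Σ|X[k]|² = N·Σ|x[n]|² = 8·47.0000 = 376.0000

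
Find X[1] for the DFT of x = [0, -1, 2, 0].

X[1] = Σ(n=0 to 3) x[n] · ω_4^(1n) where ω_4 = e^(-2πi/4)
= (0)·ω_4^0 + (-1)·ω_4^1 + (2)·ω_4^2 + (0)·ω_4^3

X[1] = -2+1i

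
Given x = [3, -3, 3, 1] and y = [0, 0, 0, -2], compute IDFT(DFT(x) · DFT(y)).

(x ⊛ y)[n] = Σ(m=0 to 3) x[m] · y[(n-m) mod 4]

Computing each output sample:
(x ⊛ y)[0] = 6
(x ⊛ y)[1] = -6
(x ⊛ y)[2] = -2
(x ⊛ y)[3] = -6

x ⊛ y = [6, -6, -2, -6]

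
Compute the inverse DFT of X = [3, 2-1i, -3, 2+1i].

x[n] = (1/4) Σ(k=0 to 3) X[k] · e^(2πikn/4)

Computing each x[n]:
x[0] = 1
x[1] = 2
x[2] = -1
x[3] = 1

x = [1, 2, -1, 1]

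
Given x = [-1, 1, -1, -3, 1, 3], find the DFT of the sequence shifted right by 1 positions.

Time shift by 1: X_shifted[k] = ω_6^(1k) · X[k]
Shifted x = [3, -1, 1, -1, -3, 1]

DFT(x[n-1]) = [0, 5.0000-1.7321i, 3.0000+5.1962i, 2, 3.0000-5.1962i, 5.0000+1.7321i]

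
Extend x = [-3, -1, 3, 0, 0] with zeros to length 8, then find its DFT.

Original 5-point DFT: [-1, -5.7361-0.8123i, -1.2639+3.4410i, -1.2639-3.4410i, -5.7361+0.8123i]
Zero-padded 8-point DFT provides frequency interpolation.

DFT_8([x, 0, ...]) = [-1, -3.7071-2.2929i, -6+1i, -2.2929+3.7071i, 1, -2.2929-3.7071i, -6-1i, -3.7071+2.2929i]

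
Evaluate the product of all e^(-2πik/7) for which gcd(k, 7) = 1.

The primitive 7th roots of unity are ω_7^k for k coprime to 7: k ∈ {1, 2, 3, 4, 5, 6}
Their product equals the constant term of the cyclotomic polynomial Φ_7(x) up to sign.
For n ≥ 3, the product of all primitive nth roots of unity is 1. (For n=1 it is 1; for n=2 it is -1.)

1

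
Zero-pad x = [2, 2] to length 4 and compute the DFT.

Original 2-point DFT: [4, 0]
Zero-padded 4-point DFT provides frequency interpolation.

DFT_4([x, 0, ...]) = [4, 2-2i, 0, 2+2i]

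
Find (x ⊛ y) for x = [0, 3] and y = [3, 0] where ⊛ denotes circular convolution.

(x ⊛ y)[n] = Σ(m=0 to 1) x[m] · y[(n-m) mod 2]

Computing each output sample:
(x ⊛ y)[0] = 0
(x ⊛ y)[1] = 9

x ⊛ y = [0, 9]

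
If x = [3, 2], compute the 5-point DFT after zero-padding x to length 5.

Original 2-point DFT: [5, 1]
Zero-padded 5-point DFT provides frequency interpolation.

DFT_5([x, 0, ...]) = [5, 3.6180-1.9021i, 1.3820-1.1756i, 1.3820+1.1756i, 3.6180+1.9021i]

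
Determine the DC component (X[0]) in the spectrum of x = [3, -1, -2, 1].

X[0] = Σ(n=0 to 3) x[n] · ω_4^0 = Σ x[n]
= (3) + (-1) + (-2) + (1)

X[0] = 1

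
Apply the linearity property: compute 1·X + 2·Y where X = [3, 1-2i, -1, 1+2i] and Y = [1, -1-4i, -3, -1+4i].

By linearity: DFT(1x + 2y) = 1·DFT(x) + 2·DFT(y)
= 1·[3, 1-2i, -1, 1+2i] + 2·[1, -1-4i, -3, -1+4i]

Computing element-wise:
Z[0] = 1·(3) + 2·(1) = 5
Z[1] = 1·(1-2i) + 2·(-1-4i) = -1-10i
Z[2] = 1·(-1) + 2·(-3) = -7
Z[3] = 1·(1+2i) + 2·(-1+4i) = -1+10i

DFT(1x + 2y) = 1·X + 2·Y = [5, -1-10i, -7, -1+10i]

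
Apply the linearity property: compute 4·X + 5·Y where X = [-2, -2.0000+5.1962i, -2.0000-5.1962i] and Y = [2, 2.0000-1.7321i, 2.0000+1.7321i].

By linearity: DFT(4x + 5y) = 4·DFT(x) + 5·DFT(y)
= 4·[-2, -2.0000+5.1962i, -2.0000-5.1962i] + 5·[2, 2.0000-1.7321i, 2.0000+1.7321i]

Computing element-wise:
Z[0] = 4·(-2) + 5·(2) = 2
Z[1] = 4·(-2.0000+5.1962i) + 5·(2.0000-1.7321i) = 2.0000+12.1243i
Z[2] = 4·(-2.0000-5.1962i) + 5·(2.0000+1.7321i) = 2.0000-12.1243i

DFT(4x + 5y) = 4·X + 5·Y = [2, 2.0000+12.1243i, 2.0000-12.1243i]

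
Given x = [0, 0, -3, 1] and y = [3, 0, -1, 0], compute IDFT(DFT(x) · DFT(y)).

(x ⊛ y)[n] = Σ(m=0 to 3) x[m] · y[(n-m) mod 4]

Computing each output sample:
(x ⊛ y)[0] = 3
(x ⊛ y)[1] = -1
(x ⊛ y)[2] = -9
(x ⊛ y)[3] = 3

x ⊛ y = [3, -1, -9, 3]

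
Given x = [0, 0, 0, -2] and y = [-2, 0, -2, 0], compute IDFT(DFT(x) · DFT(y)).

(x ⊛ y)[n] = Σ(m=0 to 3) x[m] · y[(n-m) mod 4]

Computing each output sample:
(x ⊛ y)[0] = 0
(x ⊛ y)[1] = 4
(x ⊛ y)[2] = 0
(x ⊛ y)[3] = 4

x ⊛ y = [0, 4, 0, 4]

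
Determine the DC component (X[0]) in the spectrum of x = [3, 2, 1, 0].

X[0] = Σ(n=0 to 3) x[n] · ω_4^0 = Σ x[n]
= (3) + (2) + (1) + (0)

X[0] = 6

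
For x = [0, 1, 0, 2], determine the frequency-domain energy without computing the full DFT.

Parseval: Σ|x[n]|² = (1/N)Σ|X[k]|², so Σ|X[k]|² = N·Σ|x[n]|² = 4·5.0000

Σ|X[k]|² = N·Σ|x[n]|² = 4·5.0000 = 20.0000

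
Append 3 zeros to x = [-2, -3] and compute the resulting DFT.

Original 2-point DFT: [-5, 1]
Zero-padded 5-point DFT provides frequency interpolation.

DFT_5([x, 0, ...]) = [-5, -2.9271+2.8532i, 0.4271+1.7634i, 0.4271-1.7634i, -2.9271-2.8532i]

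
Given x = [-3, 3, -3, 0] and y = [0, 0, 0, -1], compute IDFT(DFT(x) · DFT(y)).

(x ⊛ y)[n] = Σ(m=0 to 3) x[m] · y[(n-m) mod 4]

Computing each output sample:
(x ⊛ y)[0] = -3
(x ⊛ y)[1] = 3
(x ⊛ y)[2] = 0
(x ⊛ y)[3] = 3

x ⊛ y = [-3, 3, 0, 3]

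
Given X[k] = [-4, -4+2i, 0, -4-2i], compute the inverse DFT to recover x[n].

x[n] = (1/4) Σ(k=0 to 3) X[k] · e^(2πikn/4)

Computing each x[n]:
x[0] = -3
x[1] = -2
x[2] = 1
x[3] = 0

x = [-3, -2, 1, 0]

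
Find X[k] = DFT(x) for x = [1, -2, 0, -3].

X[k] = Σ(n=0 to 3) x[n] · ω_4^(nk)
where ω_4 = e^(-2πi/4)

Computing each X[k]:
X[0] = -4
X[1] = 1-1i
X[2] = 6
X[3] = 1+1i

X = [-4, 1-1i, 6, 1+1i]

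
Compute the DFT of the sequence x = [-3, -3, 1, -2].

X[k] = Σ(n=0 to 3) x[n] · ω_4^(nk)
where ω_4 = e^(-2πi/4)

Computing each X[k]:
X[0] = -7
X[1] = -4+1i
X[2] = 3
X[3] = -4-1i

X = [-7, -4+1i, 3, -4-1i]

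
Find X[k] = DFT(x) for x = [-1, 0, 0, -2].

X[k] = Σ(n=0 to 3) x[n] · ω_4^(nk)
where ω_4 = e^(-2πi/4)

Computing each X[k]:
X[0] = -3
X[1] = -1-2i
X[2] = 1
X[3] = -1+2i

X = [-3, -1-2i, 1, -1+2i]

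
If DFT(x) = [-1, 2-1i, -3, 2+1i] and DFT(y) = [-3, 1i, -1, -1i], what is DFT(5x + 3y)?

By linearity: DFT(5x + 3y) = 5·DFT(x) + 3·DFT(y)
= 5·[-1, 2-1i, -3, 2+1i] + 3·[-3, 1i, -1, -1i]

Computing element-wise:
Z[0] = 5·(-1) + 3·(-3) = -14
Z[1] = 5·(2-1i) + 3·(1i) = 10-2i
Z[2] = 5·(-3) + 3·(-1) = -18
Z[3] = 5·(2+1i) + 3·(-1i) = 10+2i

DFT(5x + 3y) = 5·X + 3·Y = [-14, 10-2i, -18, 10+2i]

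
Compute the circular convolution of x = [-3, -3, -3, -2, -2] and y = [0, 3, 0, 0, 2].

(x ⊛ y)[n] = Σ(m=0 to 4) x[m] · y[(n-m) mod 5]

Computing each output sample:
(x ⊛ y)[0] = -12
(x ⊛ y)[1] = -15
(x ⊛ y)[2] = -13
(x ⊛ y)[3] = -13
(x ⊛ y)[4] = -12

x ⊛ y = [-12, -15, -13, -13, -12]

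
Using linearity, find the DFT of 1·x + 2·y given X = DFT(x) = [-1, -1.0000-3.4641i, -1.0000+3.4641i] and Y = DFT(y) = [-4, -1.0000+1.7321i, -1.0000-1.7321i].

By linearity: DFT(1x + 2y) = 1·DFT(x) + 2·DFT(y)
= 1·[-1, -1.0000-3.4641i, -1.0000+3.4641i] + 2·[-4, -1.0000+1.7321i, -1.0000-1.7321i]

Computing element-wise:
Z[0] = 1·(-1) + 2·(-4) = -9
Z[1] = 1·(-1.0000-3.4641i) + 2·(-1.0000+1.7321i) = -3.0000+0.0001i
Z[2] = 1·(-1.0000+3.4641i) + 2·(-1.0000-1.7321i) = -3.0000-0.0001i

DFT(1x + 2y) = 1·X + 2·Y = [-9, -3.0000+0.0001i, -3.0000-0.0001i]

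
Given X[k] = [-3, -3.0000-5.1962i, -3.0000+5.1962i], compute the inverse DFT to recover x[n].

x[n] = (1/3) Σ(k=0 to 2) X[k] · e^(2πikn/3)

Computing each x[n]:
x[0] = -3
x[1] = 3
x[2] = -3

x = [-3, 3, -3]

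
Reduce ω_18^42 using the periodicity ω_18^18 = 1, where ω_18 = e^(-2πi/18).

Since ω_18^18 = 1, powers reduce modulo 18.
42 mod 18 = 6
So ω_18^42 = ω_18^6 = e^(-2πi·6/18)

ω_18^42 = ω_18^6 = -0.5000-0.8660i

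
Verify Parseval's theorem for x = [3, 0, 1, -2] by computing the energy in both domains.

Time domain:
Σ|x[n]|² = |3|² + |0|² + |1|² + |-2|² = 14.0000

Frequency domain:
(1/4)Σ|X[k]|² = (1/4)(|2|² + |2-2i|² + |6|² + |2+2i|²) = (1/4)·56.0000 = 14.0000

Both sides agree, confirming Parseval's theorem.

Σ|x[n]|² = (1/N)Σ|X[k]|² = 14.0000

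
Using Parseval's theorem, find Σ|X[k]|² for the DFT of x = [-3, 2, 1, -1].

Parseval: Σ|x[n]|² = (1/N)Σ|X[k]|², so Σ|X[k]|² = N·Σ|x[n]|² = 4·15.0000

Σ|X[k]|² = N·Σ|x[n]|² = 4·15.0000 = 60.0000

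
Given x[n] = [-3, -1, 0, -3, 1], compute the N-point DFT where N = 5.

X[k] = Σ(n=0 to 4) x[n] · ω_5^(nk)
where ω_5 = e^(-2πi/5)

Computing each X[k]:
X[0] = -6
X[1] = -0.5729+0.1388i
X[2] = -3.9271+4.0287i
X[3] = -3.9271-4.0287i
X[4] = -0.5729-0.1388i

X = [-6, -0.5729+0.1388i, -3.9271+4.0287i, -3.9271-4.0287i, -0.5729-0.1388i]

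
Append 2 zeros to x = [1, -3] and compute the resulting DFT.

Original 2-point DFT: [-2, 4]
Zero-padded 4-point DFT provides frequency interpolation.

DFT_4([x, 0, ...]) = [-2, 1+3i, 4, 1-3i]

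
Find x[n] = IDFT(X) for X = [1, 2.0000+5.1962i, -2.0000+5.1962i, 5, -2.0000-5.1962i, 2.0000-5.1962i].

x[n] = (1/6) Σ(k=0 to 5) X[k] · e^(2πikn/6)

Computing each x[n]:
x[0] = 1
x[1] = -3
x[2] = 1
x[3] = -2
x[4] = 1
x[5] = 3

x = [1, -3, 1, -2, 1, 3]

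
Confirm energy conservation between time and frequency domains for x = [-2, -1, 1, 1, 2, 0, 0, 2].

Time domain:
Σ|x[n]|² = |-2|² + |-1|² + |1|² + |1|² + |2|² + |0|² + |0|² + |2|² = 15.0000

Frequency domain:
(1/8)Σ|X[k]|² = (1/8)(|3|² + |-4.0000+0.4142i|² + |-1+4i|² + |-4.0000+2.4142i|² + |-1|² + |-4.0000-2.4142i|² + |-1-4i|² + |-4.0000-0.4142i|²) = (1/8)·120.0000 = 15.0000

Both sides agree, confirming Parseval's theorem.

Σ|x[n]|² = (1/N)Σ|X[k]|² = 15.0000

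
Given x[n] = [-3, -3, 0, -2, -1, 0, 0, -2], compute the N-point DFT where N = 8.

X[k] = Σ(n=0 to 7) x[n] · ω_8^(nk)
where ω_8 = e^(-2πi/8)

Computing each X[k]:
X[0] = -11
X[1] = -4.1213+2.1213i
X[2] = -4-1i
X[3] = 0.1213+2.1213i
X[4] = 3
X[5] = 0.1213-2.1213i
X[6] = -4+1i
X[7] = -4.1213-2.1213i

X = [-11, -4.1213+2.1213i, -4-1i, 0.1213+2.1213i, 3, 0.1213-2.1213i, -4+1i, -4.1213-2.1213i]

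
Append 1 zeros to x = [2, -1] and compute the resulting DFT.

Original 2-point DFT: [1, 3]
Zero-padded 3-point DFT provides frequency interpolation.

DFT_3([x, 0, ...]) = [1, 2.5000+0.8660i, 2.5000-0.8660i]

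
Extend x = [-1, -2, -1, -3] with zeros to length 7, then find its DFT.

Original 4-point DFT: [-7, -1i, 3, 1i]
Zero-padded 7-point DFT provides frequency interpolation.

DFT_7([x, 0, ...]) = [-7, 0.6784+3.8402i, -1.5245-0.8295i, 0.8460+3.0107i, 0.8460-3.0107i, -1.5245+0.8295i, 0.6784-3.8402i]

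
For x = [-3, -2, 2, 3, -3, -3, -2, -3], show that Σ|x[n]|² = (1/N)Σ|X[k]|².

Time domain:
Σ|x[n]|² = |-3|² + |-2|² + |2|² + |3|² + |-3|² + |-3|² + |-2|² + |-3|² = 57.0000

Frequency domain:
(1/8)Σ|X[k]|² = (1/8)(|-11|² + |-3.5355-8.9497i|² + |-6+5i|² + |3.5355-0.9497i|² + |-1|² + |3.5355+0.9497i|² + |-6-5i|² + |-3.5355+8.9497i|²) = (1/8)·456.0000 = 57.0000

Both sides agree, confirming Parseval's theorem.

Σ|x[n]|² = (1/N)Σ|X[k]|² = 57.0000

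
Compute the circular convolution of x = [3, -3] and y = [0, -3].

(x ⊛ y)[n] = Σ(m=0 to 1) x[m] · y[(n-m) mod 2]

Computing each output sample:
(x ⊛ y)[0] = 9
(x ⊛ y)[1] = -9

x ⊛ y = [9, -9]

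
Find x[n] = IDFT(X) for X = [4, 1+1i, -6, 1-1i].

x[n] = (1/4) Σ(k=0 to 3) X[k] · e^(2πikn/4)

Computing each x[n]:
x[0] = 0
x[1] = 2
x[2] = -1
x[3] = 3

x = [0, 2, -1, 3]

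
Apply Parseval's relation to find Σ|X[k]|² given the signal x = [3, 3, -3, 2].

Parseval: Σ|x[n]|² = (1/N)Σ|X[k]|², so Σ|X[k]|² = N·Σ|x[n]|² = 4·31.0000

Σ|X[k]|² = N·Σ|x[n]|² = 4·31.0000 = 124.0000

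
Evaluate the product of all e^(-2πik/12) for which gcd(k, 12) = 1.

The primitive 12th roots of unity are ω_12^k for k coprime to 12: k ∈ {1, 5, 7, 11}
Their product equals the constant term of the cyclotomic polynomial Φ_12(x) up to sign.
For n ≥ 3, the product of all primitive nth roots of unity is 1. (For n=1 it is 1; for n=2 it is -1.)

1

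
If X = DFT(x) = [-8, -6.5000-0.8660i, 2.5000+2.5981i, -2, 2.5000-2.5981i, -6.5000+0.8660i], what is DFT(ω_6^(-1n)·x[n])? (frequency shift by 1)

Modulation property: DFT(ω_6^(-1n)·x[n]) = X[(k-1) mod 6], so circularly shift X by 1 positions.

X[k-1] = [-6.5000+0.8660i, -8, -6.5000-0.8660i, 2.5000+2.5981i, -2, 2.5000-2.5981i]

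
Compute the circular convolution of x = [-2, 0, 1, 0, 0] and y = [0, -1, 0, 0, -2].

(x ⊛ y)[n] = Σ(m=0 to 4) x[m] · y[(n-m) mod 5]

Computing each output sample:
(x ⊛ y)[0] = 0
(x ⊛ y)[1] = 0
(x ⊛ y)[2] = 0
(x ⊛ y)[3] = -1
(x ⊛ y)[4] = 4

x ⊛ y = [0, 0, 0, -1, 4]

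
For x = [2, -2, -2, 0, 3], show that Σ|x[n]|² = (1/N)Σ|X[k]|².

Time domain:
Σ|x[n]|² = |2|² + |-2|² + |-2|² + |0|² + |3|² = 21.0000

Frequency domain:
(1/5)Σ|X[k]|² = (1/5)(|1|² + |3.9271+5.9309i|² + |0.5729+1.0368i|² + |0.5729-1.0368i|² + |3.9271-5.9309i|²) = (1/5)·105.0000 = 21.0000

Both sides agree, confirming Parseval's theorem.

Σ|x[n]|² = (1/N)Σ|X[k]|² = 21.0000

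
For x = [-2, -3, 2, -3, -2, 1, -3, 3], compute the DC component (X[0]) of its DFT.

X[0] = Σ(n=0 to 7) x[n] · ω_8^0 = Σ x[n]
= (-2) + (-3) + (2) + (-3) + (-2) + (1) + (-3) + (3)

X[0] = -7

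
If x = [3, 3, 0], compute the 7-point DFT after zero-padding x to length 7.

Original 3-point DFT: [6, 1.5000-2.5981i, 1.5000+2.5981i]
Zero-padded 7-point DFT provides frequency interpolation.

DFT_7([x, 0, ...]) = [6, 4.8705-2.3455i, 2.3324-2.9248i, 0.2971-1.3017i, 0.2971+1.3017i, 2.3324+2.9248i, 4.8705+2.3455i]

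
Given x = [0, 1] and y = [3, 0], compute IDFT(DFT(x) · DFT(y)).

(x ⊛ y)[n] = Σ(m=0 to 1) x[m] · y[(n-m) mod 2]

Computing each output sample:
(x ⊛ y)[0] = 0
(x ⊛ y)[1] = 3

x ⊛ y = [0, 3]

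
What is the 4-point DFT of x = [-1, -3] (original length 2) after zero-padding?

Original 2-point DFT: [-4, 2]
Zero-padded 4-point DFT provides frequency interpolation.

DFT_4([x, 0, ...]) = [-4, -1+3i, 2, -1-3i]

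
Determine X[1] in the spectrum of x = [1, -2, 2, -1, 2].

X[1] = Σ(n=0 to 4) x[n] · ω_5^(1n) where ω_5 = e^(-2πi/5)
= (1)·ω_5^0 + (-2)·ω_5^1 + (2)·ω_5^2 + (-1)·ω_5^3 + (2)·ω_5^4

X[1] = 0.1910+2.0409i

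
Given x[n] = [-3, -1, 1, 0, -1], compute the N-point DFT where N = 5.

X[k] = Σ(n=0 to 4) x[n] · ω_5^(nk)
where ω_5 = e^(-2πi/5)

Computing each X[k]:
X[0] = -4
X[1] = -4.4271-0.5878i
X[2] = -1.0729+0.9511i
X[3] = -1.0729-0.9511i
X[4] = -4.4271+0.5878i

X = [-4, -4.4271-0.5878i, -1.0729+0.9511i, -1.0729-0.9511i, -4.4271+0.5878i]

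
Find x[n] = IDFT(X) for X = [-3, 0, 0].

x[n] = (1/3) Σ(k=0 to 2) X[k] · e^(2πikn/3)

Computing each x[n]:
x[0] = -1
x[1] = -1
x[2] = -1

x = [-1, -1, -1]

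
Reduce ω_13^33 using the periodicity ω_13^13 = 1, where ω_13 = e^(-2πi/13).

Since ω_13^13 = 1, powers reduce modulo 13.
33 mod 13 = 7
So ω_13^33 = ω_13^7 = e^(-2πi·7/13)

ω_13^33 = ω_13^7 = -0.9709+0.2393i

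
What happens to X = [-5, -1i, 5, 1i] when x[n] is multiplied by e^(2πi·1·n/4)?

Modulation property: DFT(ω_4^(-1n)·x[n]) = X[(k-1) mod 4], so circularly shift X by 1 positions.

X[k-1] = [1i, -5, -1i, 5]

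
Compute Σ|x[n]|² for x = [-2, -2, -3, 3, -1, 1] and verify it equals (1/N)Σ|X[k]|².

Time domain:
Σ|x[n]|² = |-2|² + |-2|² + |-3|² + |3|² + |-1|² + |1|² = 28.0000

Frequency domain:
(1/6)Σ|X[k]|² = (1/6)(|-4|² + |-3.5000+4.3301i|² + |3.5000+0.8660i|² + |-8|² + |3.5000-0.8660i|² + |-3.5000-4.3301i|²) = (1/6)·168.0000 = 28.0000

Both sides agree, confirming Parseval's theorem.

Σ|x[n]|² = (1/N)Σ|X[k]|² = 28.0000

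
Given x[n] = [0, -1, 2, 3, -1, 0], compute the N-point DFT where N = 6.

X[k] = Σ(n=0 to 5) x[n] · ω_6^(nk)
where ω_6 = e^(-2πi/6)

Computing each X[k]:
X[0] = 3
X[1] = -4.0000-1.7321i
X[2] = 3.0000+3.4641i
X[3] = -1
X[4] = 3.0000-3.4641i
X[5] = -4.0000+1.7321i

X = [3, -4.0000-1.7321i, 3.0000+3.4641i, -1, 3.0000-3.4641i, -4.0000+1.7321i]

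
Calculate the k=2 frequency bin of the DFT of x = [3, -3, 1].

X[2] = Σ(n=0 to 2) x[n] · ω_3^(2n) where ω_3 = e^(-2πi/3)
= (3)·ω_3^0 + (-3)·ω_3^2 + (1)·ω_3^4

X[2] = 4.0000-3.4641i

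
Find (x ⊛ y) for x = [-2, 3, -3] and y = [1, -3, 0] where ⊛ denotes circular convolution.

(x ⊛ y)[n] = Σ(m=0 to 2) x[m] · y[(n-m) mod 3]

Computing each output sample:
(x ⊛ y)[0] = 7
(x ⊛ y)[1] = 9
(x ⊛ y)[2] = -12

x ⊛ y = [7, 9, -12]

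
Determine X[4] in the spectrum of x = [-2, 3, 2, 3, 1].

X[4] = Σ(n=0 to 4) x[n] · ω_5^(4n) where ω_5 = e^(-2πi/5)
= (-2)·ω_5^0 + (3)·ω_5^4 + (2)·ω_5^8 + (3)·ω_5^12 + (1)·ω_5^16

X[4] = -4.8090+1.3143i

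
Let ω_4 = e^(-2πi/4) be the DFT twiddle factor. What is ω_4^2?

ω_4^2 = e^(-2πi·2/4)
= cos(-2π·2/4) + i·sin(-2π·2/4)
= cos(-4π/4) + i·sin(-4π/4)

ω_4^2 = cos(-4π/4) + i·sin(-4π/4) = -1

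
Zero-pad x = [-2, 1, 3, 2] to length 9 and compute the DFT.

Original 4-point DFT: [4, -5+1i, -2, -5-1i]
Zero-padded 9-point DFT provides frequency interpolation.

DFT_9([x, 0, ...]) = [4, -1.7130-5.3293i, -5.6454-0.2788i, -2.0000+1.7321i, -1.6416-0.1457i, -1.6416+0.1457i, -2.0000-1.7321i, -5.6454+0.2788i, -1.7130+5.3293i]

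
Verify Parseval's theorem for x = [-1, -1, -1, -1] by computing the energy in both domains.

Time domain:
Σ|x[n]|² = |-1|² + |-1|² + |-1|² + |-1|² = 4.0000

Frequency domain:
(1/4)Σ|X[k]|² = (1/4)(|-4|² + |0|² + |0|² + |0|²) = (1/4)·16.0000 = 4.0000

Both sides agree, confirming Parseval's theorem.

Σ|x[n]|² = (1/N)Σ|X[k]|² = 4.0000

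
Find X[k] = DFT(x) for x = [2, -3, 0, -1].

X[k] = Σ(n=0 to 3) x[n] · ω_4^(nk)
where ω_4 = e^(-2πi/4)

Computing each X[k]:
X[0] = -2
X[1] = 2+2i
X[2] = 6
X[3] = 2-2i

X = [-2, 2+2i, 6, 2-2i]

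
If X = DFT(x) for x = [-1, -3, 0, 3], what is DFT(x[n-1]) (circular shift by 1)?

Time shift by 1: X_shifted[k] = ω_4^(1k) · X[k]
Shifted x = [3, -1, -3, 0]

DFT(x[n-1]) = [-1, 6+1i, 1, 6-1i]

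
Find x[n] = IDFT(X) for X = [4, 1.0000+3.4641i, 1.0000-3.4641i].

x[n] = (1/3) Σ(k=0 to 2) X[k] · e^(2πikn/3)

Computing each x[n]:
x[0] = 2
x[1] = -1
x[2] = 3

x = [2, -1, 3]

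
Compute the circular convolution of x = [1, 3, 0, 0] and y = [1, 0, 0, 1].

(x ⊛ y)[n] = Σ(m=0 to 3) x[m] · y[(n-m) mod 4]

Computing each output sample:
(x ⊛ y)[0] = 4
(x ⊛ y)[1] = 3
(x ⊛ y)[2] = 0
(x ⊛ y)[3] = 1

x ⊛ y = [4, 3, 0, 1]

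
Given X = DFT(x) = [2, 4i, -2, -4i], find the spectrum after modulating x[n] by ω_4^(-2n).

Modulation property: DFT(ω_4^(-2n)·x[n]) = X[(k-2) mod 4], so circularly shift X by 2 positions.

X[k-2] = [-2, -4i, 2, 4i]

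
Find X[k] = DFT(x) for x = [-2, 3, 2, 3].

X[k] = Σ(n=0 to 3) x[n] · ω_4^(nk)
where ω_4 = e^(-2πi/4)

Computing each X[k]:
X[0] = 6
X[1] = -4
X[2] = -6
X[3] = -4

X = [6, -4, -6, -4]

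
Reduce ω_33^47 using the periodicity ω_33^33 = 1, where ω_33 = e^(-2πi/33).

Since ω_33^33 = 1, powers reduce modulo 33.
47 mod 33 = 14
So ω_33^47 = ω_33^14 = e^(-2πi·14/33)

ω_33^47 = ω_33^14 = -0.8888-0.4582i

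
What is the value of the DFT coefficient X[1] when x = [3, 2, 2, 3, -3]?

X[1] = Σ(n=0 to 4) x[n] · ω_5^(1n) where ω_5 = e^(-2πi/5)
= (3)·ω_5^0 + (2)·ω_5^1 + (2)·ω_5^2 + (3)·ω_5^3 + (-3)·ω_5^4

X[1] = -1.3541-4.1675i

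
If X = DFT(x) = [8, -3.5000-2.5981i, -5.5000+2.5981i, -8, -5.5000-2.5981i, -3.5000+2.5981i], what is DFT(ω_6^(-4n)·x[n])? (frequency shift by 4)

Modulation property: DFT(ω_6^(-4n)·x[n]) = X[(k-4) mod 6], so circularly shift X by 4 positions.

X[k-4] = [-5.5000+2.5981i, -8, -5.5000-2.5981i, -3.5000+2.5981i, 8, -3.5000-2.5981i]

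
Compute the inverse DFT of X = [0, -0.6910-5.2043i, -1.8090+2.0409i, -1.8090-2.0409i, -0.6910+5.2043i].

x[n] = (1/5) Σ(k=0 to 4) X[k] · e^(2πikn/5)

Computing each x[n]:
x[0] = -1
x[1] = 2
x[2] = 2
x[3] = -2
x[4] = -1

x = [-1, 2, 2, -2, -1]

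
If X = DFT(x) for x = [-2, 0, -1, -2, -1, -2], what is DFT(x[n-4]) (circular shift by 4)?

Time shift by 4: X_shifted[k] = ω_6^(4k) · X[k]
Shifted x = [-1, -2, -1, -2, -2, 0]

DFT(x[n-4]) = [-8, 1.5000+0.8660i, -0.5000+2.5981i, 0, -0.5000-2.5981i, 1.5000-0.8660i]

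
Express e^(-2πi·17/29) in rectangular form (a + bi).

ω_29^17 = e^(-2πi·17/29)
= cos(-2π·17/29) + i·sin(-2π·17/29)
= cos(-34π/29) + i·sin(-34π/29)

ω_29^17 = cos(-34π/29) + i·sin(-34π/29) = -0.8569+0.5156i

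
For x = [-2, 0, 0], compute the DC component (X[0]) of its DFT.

X[0] = Σ(n=0 to 2) x[n] · ω_3^0 = Σ x[n]
= (-2) + (0) + (0)

X[0] = -2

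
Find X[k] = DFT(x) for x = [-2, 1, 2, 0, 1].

X[k] = Σ(n=0 to 4) x[n] · ω_5^(nk)
where ω_5 = e^(-2πi/5)

Computing each X[k]:
X[0] = 2
X[1] = -3.0000-1.1756i
X[2] = -3.0000+1.9021i
X[3] = -3.0000-1.9021i
X[4] = -3.0000+1.1756i

X = [2, -3.0000-1.1756i, -3.0000+1.9021i, -3.0000-1.9021i, -3.0000+1.1756i]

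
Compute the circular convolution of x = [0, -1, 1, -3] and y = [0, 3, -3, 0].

(x ⊛ y)[n] = Σ(m=0 to 3) x[m] · y[(n-m) mod 4]

Computing each output sample:
(x ⊛ y)[0] = -12
(x ⊛ y)[1] = 9
(x ⊛ y)[2] = -3
(x ⊛ y)[3] = 6

x ⊛ y = [-12, 9, -3, 6]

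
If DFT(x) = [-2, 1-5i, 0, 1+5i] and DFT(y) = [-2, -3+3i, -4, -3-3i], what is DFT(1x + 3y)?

By linearity: DFT(1x + 3y) = 1·DFT(x) + 3·DFT(y)
= 1·[-2, 1-5i, 0, 1+5i] + 3·[-2, -3+3i, -4, -3-3i]

Computing element-wise:
Z[0] = 1·(-2) + 3·(-2) = -8
Z[1] = 1·(1-5i) + 3·(-3+3i) = -8+4i
Z[2] = 1·(0) + 3·(-4) = -12
Z[3] = 1·(1+5i) + 3·(-3-3i) = -8-4i

DFT(1x + 3y) = 1·X + 3·Y = [-8, -8+4i, -12, -8-4i]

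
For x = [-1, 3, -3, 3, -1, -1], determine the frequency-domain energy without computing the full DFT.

Parseval: Σ|x[n]|² = (1/N)Σ|X[k]|², so Σ|X[k]|² = N·Σ|x[n]|² = 6·30.0000

Σ|X[k]|² = N·Σ|x[n]|² = 6·30.0000 = 180.0000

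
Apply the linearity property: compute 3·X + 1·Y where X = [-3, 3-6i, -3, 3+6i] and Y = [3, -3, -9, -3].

By linearity: DFT(3x + 1y) = 3·DFT(x) + 1·DFT(y)
= 3·[-3, 3-6i, -3, 3+6i] + 1·[3, -3, -9, -3]

Computing element-wise:
Z[0] = 3·(-3) + 1·(3) = -6
Z[1] = 3·(3-6i) + 1·(-3) = 6-18i
Z[2] = 3·(-3) + 1·(-9) = -18
Z[3] = 3·(3+6i) + 1·(-3) = 6+18i

DFT(3x + 1y) = 3·X + 1·Y = [-6, 6-18i, -18, 6+18i]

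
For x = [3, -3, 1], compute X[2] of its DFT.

X[2] = Σ(n=0 to 2) x[n] · ω_3^(2n) where ω_3 = e^(-2πi/3)
= (3)·ω_3^0 + (-3)·ω_3^2 + (1)·ω_3^4

X[2] = 4.0000-3.4641i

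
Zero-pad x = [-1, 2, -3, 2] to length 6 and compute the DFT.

Original 4-point DFT: [0, 2, -8, 2]
Zero-padded 6-point DFT provides frequency interpolation.

DFT_6([x, 0, ...]) = [0, -0.5000+0.8660i, 1.5000-4.3301i, -8, 1.5000+4.3301i, -0.5000-0.8660i]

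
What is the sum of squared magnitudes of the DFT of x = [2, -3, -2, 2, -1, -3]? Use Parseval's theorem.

Parseval: Σ|x[n]|² = (1/N)Σ|X[k]|², so Σ|X[k]|² = N·Σ|x[n]|² = 6·31.0000

Σ|X[k]|² = N·Σ|x[n]|² = 6·31.0000 = 186.0000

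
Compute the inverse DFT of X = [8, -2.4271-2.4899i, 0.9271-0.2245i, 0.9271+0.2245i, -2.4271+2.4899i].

x[n] = (1/5) Σ(k=0 to 4) X[k] · e^(2πikn/5)

Computing each x[n]:
x[0] = 1
x[1] = 2
x[2] = 3
x[3] = 2
x[4] = 0

x = [1, 2, 3, 2, 0]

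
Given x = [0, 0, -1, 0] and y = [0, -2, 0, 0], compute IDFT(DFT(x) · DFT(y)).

(x ⊛ y)[n] = Σ(m=0 to 3) x[m] · y[(n-m) mod 4]

Computing each output sample:
(x ⊛ y)[0] = 0
(x ⊛ y)[1] = 0
(x ⊛ y)[2] = 0
(x ⊛ y)[3] = 2

x ⊛ y = [0, 0, 0, 2]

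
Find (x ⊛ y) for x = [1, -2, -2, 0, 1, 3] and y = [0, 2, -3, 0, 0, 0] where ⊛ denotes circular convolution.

(x ⊛ y)[n] = Σ(m=0 to 5) x[m] · y[(n-m) mod 6]

Computing each output sample:
(x ⊛ y)[0] = 3
(x ⊛ y)[1] = -7
(x ⊛ y)[2] = -7
(x ⊛ y)[3] = 2
(x ⊛ y)[4] = 6
(x ⊛ y)[5] = 2

x ⊛ y = [3, -7, -7, 2, 6, 2]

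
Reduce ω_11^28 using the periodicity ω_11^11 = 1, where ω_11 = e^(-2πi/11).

Since ω_11^11 = 1, powers reduce modulo 11.
28 mod 11 = 6
So ω_11^28 = ω_11^6 = e^(-2πi·6/11)

ω_11^28 = ω_11^6 = -0.9595+0.2817i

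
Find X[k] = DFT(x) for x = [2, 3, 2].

X[k] = Σ(n=0 to 2) x[n] · ω_3^(nk)
where ω_3 = e^(-2πi/3)

Computing each X[k]:
X[0] = 7
X[1] = -0.5000-0.8660i
X[2] = -0.5000+0.8660i

X = [7, -0.5000-0.8660i, -0.5000+0.8660i]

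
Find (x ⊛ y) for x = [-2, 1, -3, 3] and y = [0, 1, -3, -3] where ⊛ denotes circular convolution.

(x ⊛ y)[n] = Σ(m=0 to 3) x[m] · y[(n-m) mod 4]

Computing each output sample:
(x ⊛ y)[0] = 9
(x ⊛ y)[1] = -2
(x ⊛ y)[2] = -2
(x ⊛ y)[3] = 0

x ⊛ y = [9, -2, -2, 0]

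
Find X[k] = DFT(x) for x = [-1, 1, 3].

X[k] = Σ(n=0 to 2) x[n] · ω_3^(nk)
where ω_3 = e^(-2πi/3)

Computing each X[k]:
X[0] = 3
X[1] = -3.0000+1.7321i
X[2] = -3.0000-1.7321i

X = [3, -3.0000+1.7321i, -3.0000-1.7321i]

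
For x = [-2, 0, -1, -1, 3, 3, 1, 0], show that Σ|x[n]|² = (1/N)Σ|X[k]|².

Time domain:
Σ|x[n]|² = |-2|² + |0|² + |-1|² + |-1|² + |3|² + |3|² + |1|² + |0|² = 25.0000

Frequency domain:
(1/8)Σ|X[k]|² = (1/8)(|3|² + |-6.4142+4.8284i|² + |1-4i|² + |-3.5858+0.8284i|² + |-1|² + |-3.5858-0.8284i|² + |1+4i|² + |-6.4142-4.8284i|²) = (1/8)·200.0000 = 25.0000

Both sides agree, confirming Parseval's theorem.

Σ|x[n]|² = (1/N)Σ|X[k]|² = 25.0000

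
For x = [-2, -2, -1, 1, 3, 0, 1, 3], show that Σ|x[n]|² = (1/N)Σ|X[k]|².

Time domain:
Σ|x[n]|² = |-2|² + |-2|² + |-1|² + |1|² + |3|² + |0|² + |1|² + |3|² = 29.0000

Frequency domain:
(1/8)Σ|X[k]|² = (1/8)(|3|² + |-5.0000+4.8284i|² + |1+6i|² + |-5.0000+0.8284i|² + |-1|² + |-5.0000-0.8284i|² + |1-6i|² + |-5.0000-4.8284i|²) = (1/8)·232.0000 = 29.0000

Both sides agree, confirming Parseval's theorem.

Σ|x[n]|² = (1/N)Σ|X[k]|² = 29.0000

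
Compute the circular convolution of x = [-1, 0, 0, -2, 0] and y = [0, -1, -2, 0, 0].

(x ⊛ y)[n] = Σ(m=0 to 4) x[m] · y[(n-m) mod 5]

Computing each output sample:
(x ⊛ y)[0] = 4
(x ⊛ y)[1] = 1
(x ⊛ y)[2] = 2
(x ⊛ y)[3] = 0
(x ⊛ y)[4] = 2

x ⊛ y = [4, 1, 2, 0, 2]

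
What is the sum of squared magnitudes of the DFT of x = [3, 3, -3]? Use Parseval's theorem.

Parseval: Σ|x[n]|² = (1/N)Σ|X[k]|², so Σ|X[k]|² = N·Σ|x[n]|² = 3·27.0000

Σ|X[k]|² = N·Σ|x[n]|² = 3·27.0000 = 81.0000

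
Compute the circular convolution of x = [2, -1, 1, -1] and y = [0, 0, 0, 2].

(x ⊛ y)[n] = Σ(m=0 to 3) x[m] · y[(n-m) mod 4]

Computing each output sample:
(x ⊛ y)[0] = -2
(x ⊛ y)[1] = 2
(x ⊛ y)[2] = -2
(x ⊛ y)[3] = 4

x ⊛ y = [-2, 2, -2, 4]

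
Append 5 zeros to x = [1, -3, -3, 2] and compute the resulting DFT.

Original 4-point DFT: [-3, 4+5i, -1, 4-5i]
Zero-padded 9-point DFT provides frequency interpolation.

DFT_9([x, 0, ...]) = [-3, -2.8191+3.1507i, 2.2981+5.7125i, 6, 0.5209-2.6344i, 0.5209+2.6344i, 6, 2.2981-5.7125i, -2.8191-3.1507i]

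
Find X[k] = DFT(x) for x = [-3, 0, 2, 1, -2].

X[k] = Σ(n=0 to 4) x[n] · ω_5^(nk)
where ω_5 = e^(-2πi/5)

Computing each X[k]:
X[0] = -2
X[1] = -6.0451-2.4899i
X[2] = -0.4549-0.2245i
X[3] = -0.4549+0.2245i
X[4] = -6.0451+2.4899i

X = [-2, -6.0451-2.4899i, -0.4549-0.2245i, -0.4549+0.2245i, -6.0451+2.4899i]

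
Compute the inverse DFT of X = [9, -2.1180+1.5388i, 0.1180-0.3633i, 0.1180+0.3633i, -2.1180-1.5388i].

x[n] = (1/5) Σ(k=0 to 4) X[k] · e^(2πikn/5)

Computing each x[n]:
x[0] = 1
x[1] = 1
x[2] = 2
x[3] = 3
x[4] = 2

x = [1, 1, 2, 3, 2]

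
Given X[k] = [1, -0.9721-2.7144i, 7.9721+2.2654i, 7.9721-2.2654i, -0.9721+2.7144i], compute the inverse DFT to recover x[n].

x[n] = (1/5) Σ(k=0 to 4) X[k] · e^(2πikn/5)

Computing each x[n]:
x[0] = 3
x[1] = -2
x[2] = 3
x[3] = 0
x[4] = -3

x = [3, -2, 3, 0, -3]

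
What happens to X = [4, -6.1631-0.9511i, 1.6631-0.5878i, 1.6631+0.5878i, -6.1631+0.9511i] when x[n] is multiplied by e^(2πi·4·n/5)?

Modulation property: DFT(ω_5^(-4n)·x[n]) = X[(k-4) mod 5], so circularly shift X by 4 positions.

X[k-4] = [-6.1631-0.9511i, 1.6631-0.5878i, 1.6631+0.5878i, -6.1631+0.9511i, 4]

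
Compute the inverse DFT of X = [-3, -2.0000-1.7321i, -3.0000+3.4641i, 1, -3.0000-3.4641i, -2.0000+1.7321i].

x[n] = (1/6) Σ(k=0 to 5) X[k] · e^(2πikn/6)

Computing each x[n]:
x[0] = -2
x[1] = -1
x[2] = 2
x[3] = -1
x[4] = -1
x[5] = 0

x = [-2, -1, 2, -1, -1, 0]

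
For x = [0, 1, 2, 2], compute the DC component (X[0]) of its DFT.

X[0] = Σ(n=0 to 3) x[n] · ω_4^0 = Σ x[n]
= (0) + (1) + (2) + (2)

X[0] = 5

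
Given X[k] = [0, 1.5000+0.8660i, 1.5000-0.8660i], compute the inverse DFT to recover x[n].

x[n] = (1/3) Σ(k=0 to 2) X[k] · e^(2πikn/3)

Computing each x[n]:
x[0] = 1
x[1] = -1
x[2] = 0

x = [1, -1, 0]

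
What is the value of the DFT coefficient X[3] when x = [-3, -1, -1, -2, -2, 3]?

X[3] = Σ(n=0 to 5) x[n] · ω_6^(3n) where ω_6 = e^(-2πi/6)
= (-3)·ω_6^0 + (-1)·ω_6^3 + (-1)·ω_6^6 + (-2)·ω_6^9 + (-2)·ω_6^12 + (3)·ω_6^15

X[3] = -6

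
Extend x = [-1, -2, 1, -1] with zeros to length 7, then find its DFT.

Original 4-point DFT: [-3, -2+1i, 3, -2-1i]
Zero-padded 7-point DFT provides frequency interpolation.

DFT_7([x, 0, ...]) = [-3, -1.5685+1.0226i, -2.0794+1.6019i, 1.6479+2.6245i, 1.6479-2.6245i, -2.0794-1.6019i, -1.5685-1.0226i]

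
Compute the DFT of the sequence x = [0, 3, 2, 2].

X[k] = Σ(n=0 to 3) x[n] · ω_4^(nk)
where ω_4 = e^(-2πi/4)

Computing each X[k]:
X[0] = 7
X[1] = -2-1i
X[2] = -3
X[3] = -2+1i

X = [7, -2-1i, -3, -2+1i]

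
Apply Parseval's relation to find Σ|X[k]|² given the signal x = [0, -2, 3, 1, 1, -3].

Parseval: Σ|x[n]|² = (1/N)Σ|X[k]|², so Σ|X[k]|² = N·Σ|x[n]|² = 6·24.0000

Σ|X[k]|² = N·Σ|x[n]|² = 6·24.0000 = 144.0000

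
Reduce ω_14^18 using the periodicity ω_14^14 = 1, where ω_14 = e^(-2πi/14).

Since ω_14^14 = 1, powers reduce modulo 14.
18 mod 14 = 4
So ω_14^18 = ω_14^4 = e^(-2πi·4/14)

ω_14^18 = ω_14^4 = -0.2225-0.9749i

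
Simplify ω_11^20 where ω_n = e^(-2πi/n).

Since ω_11^11 = 1, powers reduce modulo 11.
20 mod 11 = 9
So ω_11^20 = ω_11^9 = e^(-2πi·9/11)

ω_11^20 = ω_11^9 = 0.4154+0.9096i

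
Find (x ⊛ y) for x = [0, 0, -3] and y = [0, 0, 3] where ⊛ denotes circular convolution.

(x ⊛ y)[n] = Σ(m=0 to 2) x[m] · y[(n-m) mod 3]

Computing each output sample:
(x ⊛ y)[0] = 0
(x ⊛ y)[1] = -9
(x ⊛ y)[2] = 0

x ⊛ y = [0, -9, 0]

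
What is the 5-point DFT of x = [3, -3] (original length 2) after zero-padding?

Original 2-point DFT: [0, 6]
Zero-padded 5-point DFT provides frequency interpolation.

DFT_5([x, 0, ...]) = [0, 2.0729+2.8532i, 5.4271+1.7634i, 5.4271-1.7634i, 2.0729-2.8532i]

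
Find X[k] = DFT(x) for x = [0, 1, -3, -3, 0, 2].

X[k] = Σ(n=0 to 5) x[n] · ω_6^(nk)
where ω_6 = e^(-2πi/6)

Computing each X[k]:
X[0] = -3
X[1] = 6.0000+3.4641i
X[2] = -3.0000-1.7321i
X[3] = -3
X[4] = -3.0000+1.7321i
X[5] = 6.0000-3.4641i

X = [-3, 6.0000+3.4641i, -3.0000-1.7321i, -3, -3.0000+1.7321i, 6.0000-3.4641i]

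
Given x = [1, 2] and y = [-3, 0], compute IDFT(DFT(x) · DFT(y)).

(x ⊛ y)[n] = Σ(m=0 to 1) x[m] · y[(n-m) mod 2]

Computing each output sample:
(x ⊛ y)[0] = -3
(x ⊛ y)[1] = -6

x ⊛ y = [-3, -6]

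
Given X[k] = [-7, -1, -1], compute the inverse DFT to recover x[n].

x[n] = (1/3) Σ(k=0 to 2) X[k] · e^(2πikn/3)

Computing each x[n]:
x[0] = -3
x[1] = -2
x[2] = -2

x = [-3, -2, -2]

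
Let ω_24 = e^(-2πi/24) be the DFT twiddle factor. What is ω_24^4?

ω_24^4 = e^(-2πi·4/24)
= cos(-2π·4/24) + i·sin(-2π·4/24)
= cos(-8π/24) + i·sin(-8π/24)

ω_24^4 = cos(-8π/24) + i·sin(-8π/24) = 0.5000-0.8660i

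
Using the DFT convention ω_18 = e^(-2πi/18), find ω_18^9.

ω_18^9 = e^(-2πi·9/18)
= cos(-2π·9/18) + i·sin(-2π·9/18)
= cos(-18π/18) + i·sin(-18π/18)

ω_18^9 = cos(-18π/18) + i·sin(-18π/18) = -1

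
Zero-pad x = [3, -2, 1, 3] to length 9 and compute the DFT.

Original 4-point DFT: [5, 2+5i, 3, 2-5i]
Zero-padded 9-point DFT provides frequency interpolation.

DFT_9([x, 0, ...]) = [5, 0.1416-2.2973i, 0.2130+4.2257i, 6.5000+2.5981i, 4.1454-1.2712i, 4.1454+1.2712i, 6.5000-2.5981i, 0.2130-4.2257i, 0.1416+2.2973i]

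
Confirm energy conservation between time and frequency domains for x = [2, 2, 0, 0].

Time domain:
Σ|x[n]|² = |2|² + |2|² + |0|² + |0|² = 8.0000

Frequency domain:
(1/4)Σ|X[k]|² = (1/4)(|4|² + |2-2i|² + |0|² + |2+2i|²) = (1/4)·32.0000 = 8.0000

Both sides agree, confirming Parseval's theorem.

Σ|x[n]|² = (1/N)Σ|X[k]|² = 8.0000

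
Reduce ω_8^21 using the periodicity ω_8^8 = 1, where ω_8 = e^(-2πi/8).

Since ω_8^8 = 1, powers reduce modulo 8.
21 mod 8 = 5
So ω_8^21 = ω_8^5 = e^(-2πi·5/8)

ω_8^21 = ω_8^5 = -0.7071+0.7071i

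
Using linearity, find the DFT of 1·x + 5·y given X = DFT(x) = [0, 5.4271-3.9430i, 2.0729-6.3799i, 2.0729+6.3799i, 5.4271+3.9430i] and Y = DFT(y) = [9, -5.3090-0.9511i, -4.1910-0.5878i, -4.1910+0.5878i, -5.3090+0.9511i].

By linearity: DFT(1x + 5y) = 1·DFT(x) + 5·DFT(y)
= 1·[0, 5.4271-3.9430i, 2.0729-6.3799i, 2.0729+6.3799i, 5.4271+3.9430i] + 5·[9, -5.3090-0.9511i, -4.1910-0.5878i, -4.1910+0.5878i, -5.3090+0.9511i]

Computing element-wise:
Z[0] = 1·(0) + 5·(9) = 45
Z[1] = 1·(5.4271-3.9430i) + 5·(-5.3090-0.9511i) = -21.1179-8.6985i
Z[2] = 1·(2.0729-6.3799i) + 5·(-4.1910-0.5878i) = -18.8821-9.3189i
Z[3] = 1·(2.0729+6.3799i) + 5·(-4.1910+0.5878i) = -18.8821+9.3189i
Z[4] = 1·(5.4271+3.9430i) + 5·(-5.3090+0.9511i) = -21.1179+8.6985i

DFT(1x + 5y) = 1·X + 5·Y = [45, -21.1179-8.6985i, -18.8821-9.3189i, -18.8821+9.3189i, -21.1179+8.6985i]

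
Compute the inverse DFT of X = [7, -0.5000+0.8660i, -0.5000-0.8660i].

x[n] = (1/3) Σ(k=0 to 2) X[k] · e^(2πikn/3)

Computing each x[n]:
x[0] = 2
x[1] = 2
x[2] = 3

x = [2, 2, 3]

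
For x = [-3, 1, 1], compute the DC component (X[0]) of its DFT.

X[0] = Σ(n=0 to 2) x[n] · ω_3^0 = Σ x[n]
= (-3) + (1) + (1)

X[0] = -1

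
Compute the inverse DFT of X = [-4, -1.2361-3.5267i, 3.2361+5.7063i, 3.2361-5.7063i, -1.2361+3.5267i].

x[n] = (1/5) Σ(k=0 to 4) X[k] · e^(2πikn/5)

Computing each x[n]:
x[0] = 0
x[1] = -2
x[2] = 3
x[3] = -3
x[4] = -2

x = [0, -2, 3, -3, -2]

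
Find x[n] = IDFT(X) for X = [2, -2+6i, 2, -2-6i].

x[n] = (1/4) Σ(k=0 to 3) X[k] · e^(2πikn/4)

Computing each x[n]:
x[0] = 0
x[1] = -3
x[2] = 2
x[3] = 3

x = [0, -3, 2, 3]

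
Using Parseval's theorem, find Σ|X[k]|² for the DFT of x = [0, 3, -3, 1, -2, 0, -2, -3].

Parseval: Σ|x[n]|² = (1/N)Σ|X[k]|², so Σ|X[k]|² = N·Σ|x[n]|² = 8·36.0000

Σ|X[k]|² = N·Σ|x[n]|² = 8·36.0000 = 288.0000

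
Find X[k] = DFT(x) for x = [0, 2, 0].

X[k] = Σ(n=0 to 2) x[n] · ω_3^(nk)
where ω_3 = e^(-2πi/3)

Computing each X[k]:
X[0] = 2
X[1] = -1.0000-1.7321i
X[2] = -1.0000+1.7321i

X = [2, -1.0000-1.7321i, -1.0000+1.7321i]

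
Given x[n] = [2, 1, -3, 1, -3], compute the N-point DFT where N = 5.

X[k] = Σ(n=0 to 4) x[n] · ω_5^(nk)
where ω_5 = e^(-2πi/5)

Computing each X[k]:
X[0] = -2
X[1] = 3.0000-1.4531i
X[2] = 3.0000-6.1554i
X[3] = 3.0000+6.1554i
X[4] = 3.0000+1.4531i

X = [-2, 3.0000-1.4531i, 3.0000-6.1554i, 3.0000+6.1554i, 3.0000+1.4531i]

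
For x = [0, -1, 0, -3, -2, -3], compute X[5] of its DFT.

X[5] = Σ(n=0 to 5) x[n] · ω_6^(5n) where ω_6 = e^(-2πi/6)
= (0)·ω_6^0 + (-1)·ω_6^5 + (0)·ω_6^10 + (-3)·ω_6^15 + (-2)·ω_6^20 + (-3)·ω_6^25

X[5] = 2.0000+3.4641i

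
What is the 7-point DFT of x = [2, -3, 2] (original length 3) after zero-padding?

Original 3-point DFT: [1, 2.5000+4.3301i, 2.5000-4.3301i]
Zero-padded 7-point DFT provides frequency interpolation.

DFT_7([x, 0, ...]) = [1, -0.3155+0.3956i, 0.8656+3.7926i, 5.9499+2.8653i, 5.9499-2.8653i, 0.8656-3.7926i, -0.3155-0.3956i]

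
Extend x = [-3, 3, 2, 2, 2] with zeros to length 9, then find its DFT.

Original 5-point DFT: [6, -4.6910-0.9511i, -5.8090-0.5878i, -5.8090+0.5878i, -4.6910+0.9511i]
Zero-padded 9-point DFT provides frequency interpolation.

DFT_9([x, 0, ...]) = [6, -3.2340-6.3141i, -3.8264-0.6208i, -4.5000-2.5981i, -4.9397+0.4971i, -4.9397-0.4971i, -4.5000+2.5981i, -3.8264+0.6208i, -3.2340+6.3141i]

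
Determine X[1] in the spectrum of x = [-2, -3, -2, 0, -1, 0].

X[1] = Σ(n=0 to 5) x[n] · ω_6^(1n) where ω_6 = e^(-2πi/6)
= (-2)·ω_6^0 + (-3)·ω_6^1 + (-2)·ω_6^2 + (0)·ω_6^3 + (-1)·ω_6^4 + (0)·ω_6^5

X[1] = -2.0000+3.4641i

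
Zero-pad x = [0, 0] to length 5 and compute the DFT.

Original 2-point DFT: [0, 0]
Zero-padded 5-point DFT provides frequency interpolation.

DFT_5([x, 0, ...]) = [0, 0, 0, 0, 0]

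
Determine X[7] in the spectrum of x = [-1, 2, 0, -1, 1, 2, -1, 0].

X[7] = Σ(n=0 to 7) x[n] · ω_8^(7n) where ω_8 = e^(-2πi/8)
= (-1)·ω_8^0 + (2)·ω_8^7 + (0)·ω_8^14 + (-1)·ω_8^21 + (1)·ω_8^28 + (2)·ω_8^35 + (-1)·ω_8^42 + (0)·ω_8^49

X[7] = -1.2929+0.2929i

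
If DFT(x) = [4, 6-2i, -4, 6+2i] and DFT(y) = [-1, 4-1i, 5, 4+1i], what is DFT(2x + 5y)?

By linearity: DFT(2x + 5y) = 2·DFT(x) + 5·DFT(y)
= 2·[4, 6-2i, -4, 6+2i] + 5·[-1, 4-1i, 5, 4+1i]

Computing element-wise:
Z[0] = 2·(4) + 5·(-1) = 3
Z[1] = 2·(6-2i) + 5·(4-1i) = 32-9i
Z[2] = 2·(-4) + 5·(5) = 17
Z[3] = 2·(6+2i) + 5·(4+1i) = 32+9i

DFT(2x + 5y) = 2·X + 5·Y = [3, 32-9i, 17, 32+9i]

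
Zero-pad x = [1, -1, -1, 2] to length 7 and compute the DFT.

Original 4-point DFT: [1, 2+3i, -1, 2-3i]
Zero-padded 7-point DFT provides frequency interpolation.

DFT_7([x, 0, ...]) = [1, -1.2029+0.8890i, 3.3705+2.1047i, 0.8324-2.2978i, 0.8324+2.2978i, 3.3705-2.1047i, -1.2029-0.8890i]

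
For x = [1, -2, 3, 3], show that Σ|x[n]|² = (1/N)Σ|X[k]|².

Time domain:
Σ|x[n]|² = |1|² + |-2|² + |3|² + |3|² = 23.0000

Frequency domain:
(1/4)Σ|X[k]|² = (1/4)(|5|² + |-2+5i|² + |3|² + |-2-5i|²) = (1/4)·92.0000 = 23.0000

Both sides agree, confirming Parseval's theorem.

Σ|x[n]|² = (1/N)Σ|X[k]|² = 23.0000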